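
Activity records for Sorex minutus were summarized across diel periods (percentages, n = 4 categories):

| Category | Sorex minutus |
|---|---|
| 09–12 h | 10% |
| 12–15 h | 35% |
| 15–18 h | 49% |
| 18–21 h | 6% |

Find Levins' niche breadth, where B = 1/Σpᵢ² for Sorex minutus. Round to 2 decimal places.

Convert percentages to proportions (divide by 100).
Σpᵢ² = 0.10² + 0.35² + 0.49² + 0.06² = 0.0100 + 0.1225 + 0.2401 + 0.0036 = 0.3762
B = 1 / 0.3762 = 2.6582

2.66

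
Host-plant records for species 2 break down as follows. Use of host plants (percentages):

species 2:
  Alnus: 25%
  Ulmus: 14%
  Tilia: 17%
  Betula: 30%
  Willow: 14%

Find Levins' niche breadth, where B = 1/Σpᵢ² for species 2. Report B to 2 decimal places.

4.53

Convert percentages to proportions (divide by 100).
Σpᵢ² = 0.25² + 0.14² + 0.17² + 0.30² + 0.14² = 0.0625 + 0.0196 + 0.0289 + 0.0900 + 0.0196 = 0.2206
B = 1 / 0.2206 = 4.5331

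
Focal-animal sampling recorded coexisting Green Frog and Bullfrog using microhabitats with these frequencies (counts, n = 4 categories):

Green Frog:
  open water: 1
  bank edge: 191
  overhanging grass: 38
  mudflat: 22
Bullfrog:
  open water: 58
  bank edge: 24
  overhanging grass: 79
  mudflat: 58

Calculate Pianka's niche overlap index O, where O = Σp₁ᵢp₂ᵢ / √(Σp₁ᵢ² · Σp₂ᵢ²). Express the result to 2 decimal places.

0.39

Proportions for Green Frog (n=252): 1/252=0.0040, 191/252=0.7579, 38/252=0.1508, 22/252=0.0873
Proportions for Bullfrog (n=219): 58/219=0.2648, 24/219=0.1096, 79/219=0.3607, 58/219=0.2648
Σ p₁ᵢp₂ᵢ = 0.001059 + 0.083066 + 0.054394 + 0.023117 = 0.161636
Σp_1ᵢ² = 0.0040² + 0.7579² + 0.1508² + 0.0873² = 0.000016 + 0.574412 + 0.022741 + 0.007621 = 0.604790
Σp_2ᵢ² = 0.2648² + 0.1096² + 0.3607² + 0.2648² = 0.070119 + 0.012012 + 0.130104 + 0.070119 = 0.282354
O = 0.161636 / √(0.604790 × 0.282354) = 0.161636 / 0.4132371 = 0.3911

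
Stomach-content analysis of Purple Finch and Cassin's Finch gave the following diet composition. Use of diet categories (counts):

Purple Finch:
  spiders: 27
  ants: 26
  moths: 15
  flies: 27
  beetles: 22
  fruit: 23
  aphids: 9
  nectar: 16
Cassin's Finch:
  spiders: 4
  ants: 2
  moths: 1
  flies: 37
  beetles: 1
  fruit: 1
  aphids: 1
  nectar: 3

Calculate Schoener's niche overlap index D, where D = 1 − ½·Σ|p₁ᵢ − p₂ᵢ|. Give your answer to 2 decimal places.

Proportions for Purple Finch (n=165): 27/165=0.1636, 26/165=0.1576, 15/165=0.0909, 27/165=0.1636, 22/165=0.1333, 23/165=0.1394, 9/165=0.0545, 16/165=0.0970
Proportions for Cassin's Finch (n=50): 4/50=0.0800, 2/50=0.0400, 1/50=0.0200, 37/50=0.7400, 1/50=0.0200, 1/50=0.0200, 1/50=0.0200, 3/50=0.0600
Σ|p₁ᵢ − p₂ᵢ| = 0.0836 + 0.1176 + 0.0709 + 0.5764 + 0.1133 + 0.1194 + 0.0345 + 0.0370 = 1.1527
D = 1 − ½ × 1.1527 = 1 − 0.57635 = 0.42365

0.42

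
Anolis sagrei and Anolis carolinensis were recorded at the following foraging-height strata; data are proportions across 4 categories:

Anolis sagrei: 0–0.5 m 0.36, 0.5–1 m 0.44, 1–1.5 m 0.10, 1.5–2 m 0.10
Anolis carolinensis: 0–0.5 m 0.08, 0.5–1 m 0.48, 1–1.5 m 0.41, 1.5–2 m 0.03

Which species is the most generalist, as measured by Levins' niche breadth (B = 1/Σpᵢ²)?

Anolis sagrei

Σp_sagrᵢ² = 0.36² + 0.44² + 0.10² + 0.10² = 0.1296 + 0.1936 + 0.0100 + 0.0100 = 0.3432
B_sagr = 1 / 0.3432 = 2.9138
Σp_caroᵢ² = 0.08² + 0.48² + 0.41² + 0.03² = 0.0064 + 0.2304 + 0.1681 + 0.0009 = 0.4058
B_caro = 1 / 0.4058 = 2.4643
Highest B → broadest niche (most generalist): Anolis sagrei (B = 2.91).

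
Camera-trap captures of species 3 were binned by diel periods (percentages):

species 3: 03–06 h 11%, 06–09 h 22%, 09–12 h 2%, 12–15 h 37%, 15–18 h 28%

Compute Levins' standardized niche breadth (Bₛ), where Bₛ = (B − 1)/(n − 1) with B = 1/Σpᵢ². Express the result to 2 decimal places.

Convert percentages to proportions (divide by 100).
Σpᵢ² = 0.11² + 0.22² + 0.02² + 0.37² + 0.28² = 0.0121 + 0.0484 + 0.0004 + 0.1369 + 0.0784 = 0.2762
B = 1 / 0.2762 = 3.6206
Bₛ = (B − 1)/(n − 1) = (3.6206 − 1)/(5 − 1) = 2.6206/4 = 0.6552

0.66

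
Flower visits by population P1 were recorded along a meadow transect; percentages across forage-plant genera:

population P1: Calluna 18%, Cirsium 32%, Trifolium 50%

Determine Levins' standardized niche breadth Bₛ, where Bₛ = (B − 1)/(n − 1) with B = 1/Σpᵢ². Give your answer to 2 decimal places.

Convert percentages to proportions (divide by 100).
Σpᵢ² = 0.18² + 0.32² + 0.50² = 0.0324 + 0.1024 + 0.2500 = 0.3848
B = 1 / 0.3848 = 2.5988
Bₛ = (B − 1)/(n − 1) = (2.5988 − 1)/(3 − 1) = 1.5988/2 = 0.7994

0.80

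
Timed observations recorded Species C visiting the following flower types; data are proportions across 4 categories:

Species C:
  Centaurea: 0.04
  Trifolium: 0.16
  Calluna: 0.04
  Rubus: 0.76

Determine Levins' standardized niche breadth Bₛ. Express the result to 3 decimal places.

0.216

Σpᵢ² = 0.04² + 0.16² + 0.04² + 0.76² = 0.0016 + 0.0256 + 0.0016 + 0.5776 = 0.6064
B = 1 / 0.6064 = 1.64908
Bₛ = (B − 1)/(n − 1) = (1.64908 − 1)/(4 − 1) = 0.64908/3 = 0.21636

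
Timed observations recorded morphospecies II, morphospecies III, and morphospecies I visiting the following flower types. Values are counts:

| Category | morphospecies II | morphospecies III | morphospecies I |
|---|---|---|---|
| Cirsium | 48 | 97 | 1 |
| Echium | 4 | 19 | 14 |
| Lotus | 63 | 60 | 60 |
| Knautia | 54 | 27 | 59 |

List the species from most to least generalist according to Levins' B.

Proportions for morphospecies II (n=169): 48/169=0.2840, 4/169=0.0237, 63/169=0.3728, 54/169=0.3195
Proportions for morphospecies III (n=203): 97/203=0.4778, 19/203=0.0936, 60/203=0.2956, 27/203=0.1330
Proportions for morphospecies I (n=134): 1/134=0.0075, 14/134=0.1045, 60/134=0.4478, 59/134=0.4403
Σp_IIᵢ² = 0.2840² + 0.0237² + 0.3728² + 0.3195² = 0.080656 + 0.000562 + 0.138980 + 0.102080 = 0.322278
B_II = 1 / 0.322278 = 3.1029
Σp_IIIᵢ² = 0.4778² + 0.0936² + 0.2956² + 0.1330² = 0.228293 + 0.008761 + 0.087379 + 0.017689 = 0.342122
B_III = 1 / 0.342122 = 2.9229
Σp_Iᵢ² = 0.0075² + 0.1045² + 0.4478² + 0.4403² = 0.000056 + 0.010920 + 0.200525 + 0.193864 = 0.405365
B_I = 1 / 0.405365 = 2.4669
Ranking by B (broadest → narrowest): morphospecies II (3.10) > morphospecies III (2.92) > morphospecies I (2.47)

morphospecies II > morphospecies III > morphospecies I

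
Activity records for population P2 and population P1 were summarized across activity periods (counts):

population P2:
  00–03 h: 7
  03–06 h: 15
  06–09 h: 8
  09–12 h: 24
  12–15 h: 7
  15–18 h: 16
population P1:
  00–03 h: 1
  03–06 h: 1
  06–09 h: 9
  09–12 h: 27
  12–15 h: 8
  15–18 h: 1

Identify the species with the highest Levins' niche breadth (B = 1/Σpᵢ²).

Proportions for population P2 (n=77): 7/77=0.0909, 15/77=0.1948, 8/77=0.1039, 24/77=0.3117, 7/77=0.0909, 16/77=0.2078
Proportions for population P1 (n=47): 1/47=0.0213, 1/47=0.0213, 9/47=0.1915, 27/47=0.5745, 8/47=0.1702, 1/47=0.0213
Σp_P2ᵢ² = 0.0909² + 0.1948² + 0.1039² + 0.3117² + 0.0909² + 0.2078² = 0.008263 + 0.037947 + 0.010795 + 0.097157 + 0.008263 + 0.043181 = 0.205606
B_P2 = 1 / 0.205606 = 4.8637
Σp_P1ᵢ² = 0.0213² + 0.0213² + 0.1915² + 0.5745² + 0.1702² + 0.0213² = 0.000454 + 0.000454 + 0.036672 + 0.330050 + 0.028968 + 0.000454 = 0.397052
B_P1 = 1 / 0.397052 = 2.5186
Highest B → broadest niche (most generalist): population P2 (B = 4.86).

population P2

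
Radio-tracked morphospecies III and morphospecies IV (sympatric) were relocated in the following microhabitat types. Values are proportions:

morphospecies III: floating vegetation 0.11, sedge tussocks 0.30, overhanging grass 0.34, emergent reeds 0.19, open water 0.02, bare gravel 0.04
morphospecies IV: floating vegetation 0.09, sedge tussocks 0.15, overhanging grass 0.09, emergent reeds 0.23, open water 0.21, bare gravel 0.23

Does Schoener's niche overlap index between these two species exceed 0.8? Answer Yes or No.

No

Σ|p₁ᵢ − p₂ᵢ| = 0.02 + 0.15 + 0.25 + 0.04 + 0.19 + 0.19 = 0.84
D = 1 − ½ × 0.84 = 1 − 0.420 = 0.5800
D = 0.5800 < 0.8 → No.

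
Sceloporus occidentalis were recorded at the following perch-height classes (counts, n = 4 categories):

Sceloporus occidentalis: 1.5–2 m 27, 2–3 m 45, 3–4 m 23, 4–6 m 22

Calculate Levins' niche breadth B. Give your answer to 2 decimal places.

Proportions for Sceloporus occidentalis (n=117): 27/117=0.2308, 45/117=0.3846, 23/117=0.1966, 22/117=0.1880
Σpᵢ² = 0.2308² + 0.3846² + 0.1966² + 0.1880² = 0.053269 + 0.147917 + 0.038652 + 0.035344 = 0.275182
B = 1 / 0.275182 = 3.6340

3.63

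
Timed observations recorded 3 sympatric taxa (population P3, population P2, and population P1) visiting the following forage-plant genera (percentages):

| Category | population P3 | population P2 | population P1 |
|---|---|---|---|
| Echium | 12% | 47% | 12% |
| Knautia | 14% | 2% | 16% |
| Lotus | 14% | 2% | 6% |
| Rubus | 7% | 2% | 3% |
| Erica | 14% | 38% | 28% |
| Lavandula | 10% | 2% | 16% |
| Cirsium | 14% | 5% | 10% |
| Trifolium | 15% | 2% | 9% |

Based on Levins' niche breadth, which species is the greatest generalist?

population P3

Convert percentages to proportions (divide by 100).
Σp_P3ᵢ² = 0.12² + 0.14² + 0.14² + 0.07² + 0.14² + 0.10² + 0.14² + 0.15² = 0.0144 + 0.0196 + 0.0196 + 0.0049 + 0.0196 + 0.0100 + 0.0196 + 0.0225 = 0.1302
B_P3 = 1 / 0.1302 = 7.6805
Σp_P2ᵢ² = 0.47² + 0.02² + 0.02² + 0.02² + 0.38² + 0.02² + 0.05² + 0.02² = 0.2209 + 0.0004 + 0.0004 + 0.0004 + 0.1444 + 0.0004 + 0.0025 + 0.0004 = 0.3698
B_P2 = 1 / 0.3698 = 2.7042
Σp_P1ᵢ² = 0.12² + 0.16² + 0.06² + 0.03² + 0.28² + 0.16² + 0.10² + 0.09² = 0.0144 + 0.0256 + 0.0036 + 0.0009 + 0.0784 + 0.0256 + 0.0100 + 0.0081 = 0.1666
B_P1 = 1 / 0.1666 = 6.0024
Highest B → broadest niche (most generalist): population P3 (B = 7.68).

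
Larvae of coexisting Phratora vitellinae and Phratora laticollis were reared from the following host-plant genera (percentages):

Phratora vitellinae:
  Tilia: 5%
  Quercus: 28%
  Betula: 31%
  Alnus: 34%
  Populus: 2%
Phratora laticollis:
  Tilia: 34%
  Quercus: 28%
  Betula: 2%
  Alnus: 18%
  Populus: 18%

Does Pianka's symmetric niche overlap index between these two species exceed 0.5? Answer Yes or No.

Yes

Convert percentages to proportions (divide by 100).
Σ p₁ᵢp₂ᵢ = 0.0170 + 0.0784 + 0.0062 + 0.0612 + 0.0036 = 0.1664
Σp_1ᵢ² = 0.05² + 0.28² + 0.31² + 0.34² + 0.02² = 0.0025 + 0.0784 + 0.0961 + 0.1156 + 0.0004 = 0.2930
Σp_2ᵢ² = 0.34² + 0.28² + 0.02² + 0.18² + 0.18² = 0.1156 + 0.0784 + 0.0004 + 0.0324 + 0.0324 = 0.2592
O = 0.1664 / √(0.2930 × 0.2592) = 0.1664 / 0.27558 = 0.6038
O = 0.6038 > 0.5 → Yes.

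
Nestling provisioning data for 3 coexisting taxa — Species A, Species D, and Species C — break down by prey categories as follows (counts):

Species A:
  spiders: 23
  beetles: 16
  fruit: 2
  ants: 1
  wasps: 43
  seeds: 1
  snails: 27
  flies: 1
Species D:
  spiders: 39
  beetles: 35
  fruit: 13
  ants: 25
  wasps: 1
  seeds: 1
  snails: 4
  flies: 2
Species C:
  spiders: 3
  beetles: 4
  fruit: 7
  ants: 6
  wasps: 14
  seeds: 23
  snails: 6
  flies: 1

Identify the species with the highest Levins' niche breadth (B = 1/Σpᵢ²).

Species C

Proportions for Species A (n=114): 23/114=0.2018, 16/114=0.1404, 2/114=0.0175, 1/114=0.0088, 43/114=0.3772, 1/114=0.0088, 27/114=0.2368, 1/114=0.0088
Proportions for Species D (n=120): 39/120=0.3250, 35/120=0.2917, 13/120=0.1083, 25/120=0.2083, 1/120=0.0083, 1/120=0.0083, 4/120=0.0333, 2/120=0.0167
Proportions for Species C (n=64): 3/64=0.0469, 4/64=0.0625, 7/64=0.1094, 6/64=0.0938, 14/64=0.2188, 23/64=0.3594, 6/64=0.0938, 1/64=0.0156
Σp_Aᵢ² = 0.2018² + 0.1404² + 0.0175² + 0.0088² + 0.3772² + 0.0088² + 0.2368² + 0.0088² = 0.040723 + 0.019712 + 0.000306 + 0.000077 + 0.142280 + 0.000077 + 0.056074 + 0.000077 = 0.259326
B_A = 1 / 0.259326 = 3.8562
Σp_Dᵢ² = 0.3250² + 0.2917² + 0.1083² + 0.2083² + 0.0083² + 0.0083² + 0.0333² + 0.0167² = 0.105625 + 0.085089 + 0.011729 + 0.043389 + 0.000069 + 0.000069 + 0.001109 + 0.000279 = 0.247358
B_D = 1 / 0.247358 = 4.0427
Σp_Cᵢ² = 0.0469² + 0.0625² + 0.1094² + 0.0938² + 0.2188² + 0.3594² + 0.0938² + 0.0156² = 0.002200 + 0.003906 + 0.011968 + 0.008798 + 0.047873 + 0.129168 + 0.008798 + 0.000243 = 0.212954
B_C = 1 / 0.212954 = 4.6958
Highest B → broadest niche (most generalist): Species C (B = 4.70).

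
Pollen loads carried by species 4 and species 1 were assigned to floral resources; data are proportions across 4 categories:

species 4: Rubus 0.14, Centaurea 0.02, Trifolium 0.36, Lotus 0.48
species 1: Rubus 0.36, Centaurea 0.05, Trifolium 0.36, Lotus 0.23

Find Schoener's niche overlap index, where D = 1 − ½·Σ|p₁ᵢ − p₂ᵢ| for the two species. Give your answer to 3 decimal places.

Σ|p₁ᵢ − p₂ᵢ| = 0.22 + 0.03 + 0.00 + 0.25 = 0.50
D = 1 − ½ × 0.50 = 1 − 0.250 = 0.75000

0.750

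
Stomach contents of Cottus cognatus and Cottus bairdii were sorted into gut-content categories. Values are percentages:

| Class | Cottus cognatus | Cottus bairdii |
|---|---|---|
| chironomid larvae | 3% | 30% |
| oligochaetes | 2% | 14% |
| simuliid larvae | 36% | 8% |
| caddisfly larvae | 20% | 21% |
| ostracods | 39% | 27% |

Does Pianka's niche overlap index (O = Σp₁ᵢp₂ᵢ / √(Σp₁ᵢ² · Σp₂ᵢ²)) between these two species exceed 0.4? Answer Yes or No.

Yes

Convert percentages to proportions (divide by 100).
Σ p₁ᵢp₂ᵢ = 0.0090 + 0.0028 + 0.0288 + 0.0420 + 0.1053 = 0.1879
Σp_1ᵢ² = 0.03² + 0.02² + 0.36² + 0.20² + 0.39² = 0.0009 + 0.0004 + 0.1296 + 0.0400 + 0.1521 = 0.3230
Σp_2ᵢ² = 0.30² + 0.14² + 0.08² + 0.21² + 0.27² = 0.0900 + 0.0196 + 0.0064 + 0.0441 + 0.0729 = 0.2330
O = 0.1879 / √(0.3230 × 0.2330) = 0.1879 / 0.27433 = 0.6849
O = 0.6849 > 0.4 → Yes.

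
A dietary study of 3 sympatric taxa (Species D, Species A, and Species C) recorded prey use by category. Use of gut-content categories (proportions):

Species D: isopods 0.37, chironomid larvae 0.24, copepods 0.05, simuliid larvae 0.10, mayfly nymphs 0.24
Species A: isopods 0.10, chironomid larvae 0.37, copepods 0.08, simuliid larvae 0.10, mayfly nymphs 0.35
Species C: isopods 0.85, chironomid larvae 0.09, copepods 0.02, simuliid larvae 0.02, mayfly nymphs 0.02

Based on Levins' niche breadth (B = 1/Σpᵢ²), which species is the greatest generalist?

Species D

Σp_Dᵢ² = 0.37² + 0.24² + 0.05² + 0.10² + 0.24² = 0.1369 + 0.0576 + 0.0025 + 0.0100 + 0.0576 = 0.2646
B_D = 1 / 0.2646 = 3.7793
Σp_Aᵢ² = 0.10² + 0.37² + 0.08² + 0.10² + 0.35² = 0.0100 + 0.1369 + 0.0064 + 0.0100 + 0.1225 = 0.2858
B_A = 1 / 0.2858 = 3.4990
Σp_Cᵢ² = 0.85² + 0.09² + 0.02² + 0.02² + 0.02² = 0.7225 + 0.0081 + 0.0004 + 0.0004 + 0.0004 = 0.7318
B_C = 1 / 0.7318 = 1.3665
Highest B → broadest niche (most generalist): Species D (B = 3.78).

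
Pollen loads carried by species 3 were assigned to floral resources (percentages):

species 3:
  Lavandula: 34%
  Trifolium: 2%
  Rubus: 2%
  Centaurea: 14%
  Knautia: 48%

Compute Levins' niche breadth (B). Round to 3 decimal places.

Convert percentages to proportions (divide by 100).
Σpᵢ² = 0.34² + 0.02² + 0.02² + 0.14² + 0.48² = 0.1156 + 0.0004 + 0.0004 + 0.0196 + 0.2304 = 0.3664
B = 1 / 0.3664 = 2.72926

2.729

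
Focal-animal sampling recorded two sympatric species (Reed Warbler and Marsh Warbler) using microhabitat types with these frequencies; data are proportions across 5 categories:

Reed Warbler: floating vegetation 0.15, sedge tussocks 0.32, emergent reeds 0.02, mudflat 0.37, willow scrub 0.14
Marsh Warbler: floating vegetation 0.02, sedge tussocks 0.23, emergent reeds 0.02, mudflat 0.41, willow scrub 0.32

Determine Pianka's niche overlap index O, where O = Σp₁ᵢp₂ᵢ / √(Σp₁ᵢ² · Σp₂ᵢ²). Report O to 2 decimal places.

Σ p₁ᵢp₂ᵢ = 0.0030 + 0.0736 + 0.0004 + 0.1517 + 0.0448 = 0.2735
Σp_1ᵢ² = 0.15² + 0.32² + 0.02² + 0.37² + 0.14² = 0.0225 + 0.1024 + 0.0004 + 0.1369 + 0.0196 = 0.2818
Σp_2ᵢ² = 0.02² + 0.23² + 0.02² + 0.41² + 0.32² = 0.0004 + 0.0529 + 0.0004 + 0.1681 + 0.1024 = 0.3242
O = 0.2735 / √(0.2818 × 0.3242) = 0.2735 / 0.30226 = 0.9049

0.90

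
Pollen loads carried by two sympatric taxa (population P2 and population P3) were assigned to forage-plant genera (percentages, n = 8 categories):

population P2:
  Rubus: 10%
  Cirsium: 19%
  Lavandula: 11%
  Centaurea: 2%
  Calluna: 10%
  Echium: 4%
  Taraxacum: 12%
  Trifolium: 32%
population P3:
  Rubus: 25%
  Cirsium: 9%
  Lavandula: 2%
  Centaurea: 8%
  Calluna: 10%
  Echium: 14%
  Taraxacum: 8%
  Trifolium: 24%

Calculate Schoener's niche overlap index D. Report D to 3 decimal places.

Convert percentages to proportions (divide by 100).
Σ|p₁ᵢ − p₂ᵢ| = 0.15 + 0.10 + 0.09 + 0.06 + 0.00 + 0.10 + 0.04 + 0.08 = 0.62
D = 1 − ½ × 0.62 = 1 − 0.310 = 0.69000

0.690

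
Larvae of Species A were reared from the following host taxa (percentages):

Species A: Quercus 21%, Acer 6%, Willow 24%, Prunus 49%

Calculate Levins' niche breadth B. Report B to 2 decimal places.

2.90

Convert percentages to proportions (divide by 100).
Σpᵢ² = 0.21² + 0.06² + 0.24² + 0.49² = 0.0441 + 0.0036 + 0.0576 + 0.2401 = 0.3454
B = 1 / 0.3454 = 2.8952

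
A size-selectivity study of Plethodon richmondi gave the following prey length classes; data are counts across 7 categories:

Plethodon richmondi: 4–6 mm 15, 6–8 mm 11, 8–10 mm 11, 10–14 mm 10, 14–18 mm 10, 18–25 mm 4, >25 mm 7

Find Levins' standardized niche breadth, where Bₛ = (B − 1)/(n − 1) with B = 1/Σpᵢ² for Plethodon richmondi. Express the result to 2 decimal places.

Proportions for Plethodon richmondi (n=68): 15/68=0.2206, 11/68=0.1618, 11/68=0.1618, 10/68=0.1471, 10/68=0.1471, 4/68=0.0588, 7/68=0.1029
Σpᵢ² = 0.2206² + 0.1618² + 0.1618² + 0.1471² + 0.1471² + 0.0588² + 0.1029² = 0.048664 + 0.026179 + 0.026179 + 0.021638 + 0.021638 + 0.003457 + 0.010588 = 0.158343
B = 1 / 0.158343 = 6.3154
Bₛ = (B − 1)/(n − 1) = (6.3154 − 1)/(7 − 1) = 5.3154/6 = 0.8859

0.89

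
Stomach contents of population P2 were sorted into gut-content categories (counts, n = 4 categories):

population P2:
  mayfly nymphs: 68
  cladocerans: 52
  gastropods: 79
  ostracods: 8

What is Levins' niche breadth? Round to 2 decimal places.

3.14

Proportions for population P2 (n=207): 68/207=0.3285, 52/207=0.2512, 79/207=0.3816, 8/207=0.0386
Σpᵢ² = 0.3285² + 0.2512² + 0.3816² + 0.0386² = 0.107912 + 0.063101 + 0.145619 + 0.001490 = 0.318122
B = 1 / 0.318122 = 3.1434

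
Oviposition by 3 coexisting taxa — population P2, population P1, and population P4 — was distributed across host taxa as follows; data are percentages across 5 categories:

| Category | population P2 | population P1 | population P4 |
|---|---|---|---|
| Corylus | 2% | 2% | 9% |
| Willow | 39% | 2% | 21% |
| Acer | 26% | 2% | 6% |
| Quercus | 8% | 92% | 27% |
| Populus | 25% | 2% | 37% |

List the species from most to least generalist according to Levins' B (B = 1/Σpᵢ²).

Convert percentages to proportions (divide by 100).
Σp_P2ᵢ² = 0.02² + 0.39² + 0.26² + 0.08² + 0.25² = 0.0004 + 0.1521 + 0.0676 + 0.0064 + 0.0625 = 0.2890
B_P2 = 1 / 0.2890 = 3.4602
Σp_P1ᵢ² = 0.02² + 0.02² + 0.02² + 0.92² + 0.02² = 0.0004 + 0.0004 + 0.0004 + 0.8464 + 0.0004 = 0.8480
B_P1 = 1 / 0.8480 = 1.1792
Σp_P4ᵢ² = 0.09² + 0.21² + 0.06² + 0.27² + 0.37² = 0.0081 + 0.0441 + 0.0036 + 0.0729 + 0.1369 = 0.2656
B_P4 = 1 / 0.2656 = 3.7651
Ranking by B (broadest → narrowest): population P4 (3.77) > population P2 (3.46) > population P1 (1.18)

population P4 > population P2 > population P1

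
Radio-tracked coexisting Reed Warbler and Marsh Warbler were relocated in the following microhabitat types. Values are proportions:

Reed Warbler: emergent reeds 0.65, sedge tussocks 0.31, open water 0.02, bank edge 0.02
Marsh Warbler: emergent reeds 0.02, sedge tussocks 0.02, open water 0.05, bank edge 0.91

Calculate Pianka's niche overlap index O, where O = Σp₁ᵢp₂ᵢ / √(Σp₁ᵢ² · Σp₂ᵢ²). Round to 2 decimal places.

Σ p₁ᵢp₂ᵢ = 0.0130 + 0.0062 + 0.0010 + 0.0182 = 0.0384
Σp_1ᵢ² = 0.65² + 0.31² + 0.02² + 0.02² = 0.4225 + 0.0961 + 0.0004 + 0.0004 = 0.5194
Σp_2ᵢ² = 0.02² + 0.02² + 0.05² + 0.91² = 0.0004 + 0.0004 + 0.0025 + 0.8281 = 0.8314
O = 0.0384 / √(0.5194 × 0.8314) = 0.0384 / 0.65714 = 0.0584

0.06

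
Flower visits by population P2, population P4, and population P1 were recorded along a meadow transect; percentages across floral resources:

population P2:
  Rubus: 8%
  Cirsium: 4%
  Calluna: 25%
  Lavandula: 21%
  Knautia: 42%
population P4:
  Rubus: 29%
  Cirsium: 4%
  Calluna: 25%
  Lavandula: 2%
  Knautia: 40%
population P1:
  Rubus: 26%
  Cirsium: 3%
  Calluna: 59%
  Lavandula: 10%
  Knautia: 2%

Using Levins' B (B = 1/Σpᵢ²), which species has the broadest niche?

population P2

Convert percentages to proportions (divide by 100).
Σp_P2ᵢ² = 0.08² + 0.04² + 0.25² + 0.21² + 0.42² = 0.0064 + 0.0016 + 0.0625 + 0.0441 + 0.1764 = 0.2910
B_P2 = 1 / 0.2910 = 3.4364
Σp_P4ᵢ² = 0.29² + 0.04² + 0.25² + 0.02² + 0.40² = 0.0841 + 0.0016 + 0.0625 + 0.0004 + 0.1600 = 0.3086
B_P4 = 1 / 0.3086 = 3.2404
Σp_P1ᵢ² = 0.26² + 0.03² + 0.59² + 0.10² + 0.02² = 0.0676 + 0.0009 + 0.3481 + 0.0100 + 0.0004 = 0.4270
B_P1 = 1 / 0.4270 = 2.3419
Highest B → broadest niche (most generalist): population P2 (B = 3.44).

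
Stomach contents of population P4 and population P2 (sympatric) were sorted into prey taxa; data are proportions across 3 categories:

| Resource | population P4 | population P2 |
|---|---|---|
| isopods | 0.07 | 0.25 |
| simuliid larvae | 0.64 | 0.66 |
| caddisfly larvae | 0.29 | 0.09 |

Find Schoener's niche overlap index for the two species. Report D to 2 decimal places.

0.80

Σ|p₁ᵢ − p₂ᵢ| = 0.18 + 0.02 + 0.20 = 0.40
D = 1 − ½ × 0.40 = 1 − 0.200 = 0.8000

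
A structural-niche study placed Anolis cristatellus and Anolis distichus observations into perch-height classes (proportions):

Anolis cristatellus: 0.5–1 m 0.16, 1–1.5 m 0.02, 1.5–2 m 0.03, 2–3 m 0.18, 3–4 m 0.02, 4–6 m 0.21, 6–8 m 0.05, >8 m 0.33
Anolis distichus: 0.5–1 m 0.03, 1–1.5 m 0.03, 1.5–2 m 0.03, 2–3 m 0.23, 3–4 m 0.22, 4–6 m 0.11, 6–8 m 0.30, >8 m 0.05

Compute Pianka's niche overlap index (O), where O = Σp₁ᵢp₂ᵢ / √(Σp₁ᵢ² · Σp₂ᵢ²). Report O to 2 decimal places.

0.50

Σ p₁ᵢp₂ᵢ = 0.0048 + 0.0006 + 0.0009 + 0.0414 + 0.0044 + 0.0231 + 0.0150 + 0.0165 = 0.1067
Σp_1ᵢ² = 0.16² + 0.02² + 0.03² + 0.18² + 0.02² + 0.21² + 0.05² + 0.33² = 0.0256 + 0.0004 + 0.0009 + 0.0324 + 0.0004 + 0.0441 + 0.0025 + 0.1089 = 0.2152
Σp_2ᵢ² = 0.03² + 0.03² + 0.03² + 0.23² + 0.22² + 0.11² + 0.30² + 0.05² = 0.0009 + 0.0009 + 0.0009 + 0.0529 + 0.0484 + 0.0121 + 0.0900 + 0.0025 = 0.2086
O = 0.1067 / √(0.2152 × 0.2086) = 0.1067 / 0.21187 = 0.5036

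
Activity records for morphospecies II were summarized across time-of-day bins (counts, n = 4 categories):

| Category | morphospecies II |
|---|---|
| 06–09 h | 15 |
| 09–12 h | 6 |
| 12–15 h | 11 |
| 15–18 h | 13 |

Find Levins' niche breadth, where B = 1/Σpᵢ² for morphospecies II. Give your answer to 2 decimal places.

Proportions for morphospecies II (n=45): 15/45=0.3333, 6/45=0.1333, 11/45=0.2444, 13/45=0.2889
Σpᵢ² = 0.3333² + 0.1333² + 0.2444² + 0.2889² = 0.111089 + 0.017769 + 0.059731 + 0.083463 = 0.272052
B = 1 / 0.272052 = 3.6758

3.68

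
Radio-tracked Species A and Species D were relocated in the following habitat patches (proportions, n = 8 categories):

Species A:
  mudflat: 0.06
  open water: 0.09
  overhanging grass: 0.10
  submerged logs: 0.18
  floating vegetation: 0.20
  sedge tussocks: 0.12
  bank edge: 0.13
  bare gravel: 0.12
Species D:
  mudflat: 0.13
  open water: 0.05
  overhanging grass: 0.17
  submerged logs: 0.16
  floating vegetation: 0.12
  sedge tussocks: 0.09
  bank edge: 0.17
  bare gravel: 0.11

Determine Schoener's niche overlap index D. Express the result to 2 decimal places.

0.82

Σ|p₁ᵢ − p₂ᵢ| = 0.07 + 0.04 + 0.07 + 0.02 + 0.08 + 0.03 + 0.04 + 0.01 = 0.36
D = 1 − ½ × 0.36 = 1 − 0.180 = 0.8200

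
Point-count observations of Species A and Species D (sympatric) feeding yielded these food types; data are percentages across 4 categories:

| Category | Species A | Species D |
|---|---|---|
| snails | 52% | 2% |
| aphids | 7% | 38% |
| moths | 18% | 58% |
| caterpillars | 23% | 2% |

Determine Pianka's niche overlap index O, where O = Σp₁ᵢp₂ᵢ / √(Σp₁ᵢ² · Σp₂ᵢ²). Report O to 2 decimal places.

0.35

Convert percentages to proportions (divide by 100).
Σ p₁ᵢp₂ᵢ = 0.0104 + 0.0266 + 0.1044 + 0.0046 = 0.1460
Σp_1ᵢ² = 0.52² + 0.07² + 0.18² + 0.23² = 0.2704 + 0.0049 + 0.0324 + 0.0529 = 0.3606
Σp_2ᵢ² = 0.02² + 0.38² + 0.58² + 0.02² = 0.0004 + 0.1444 + 0.3364 + 0.0004 = 0.4816
O = 0.1460 / √(0.3606 × 0.4816) = 0.1460 / 0.41673 = 0.3503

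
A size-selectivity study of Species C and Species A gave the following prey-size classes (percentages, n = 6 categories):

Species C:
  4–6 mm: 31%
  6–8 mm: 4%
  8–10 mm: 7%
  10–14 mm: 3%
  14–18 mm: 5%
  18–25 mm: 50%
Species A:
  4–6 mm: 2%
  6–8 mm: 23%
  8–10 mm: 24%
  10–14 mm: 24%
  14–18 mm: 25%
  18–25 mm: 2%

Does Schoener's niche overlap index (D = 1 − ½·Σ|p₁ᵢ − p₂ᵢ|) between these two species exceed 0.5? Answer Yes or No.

Convert percentages to proportions (divide by 100).
Σ|p₁ᵢ − p₂ᵢ| = 0.29 + 0.19 + 0.17 + 0.21 + 0.20 + 0.48 = 1.54
D = 1 − ½ × 1.54 = 1 − 0.770 = 0.2300
D = 0.2300 < 0.5 → No.

No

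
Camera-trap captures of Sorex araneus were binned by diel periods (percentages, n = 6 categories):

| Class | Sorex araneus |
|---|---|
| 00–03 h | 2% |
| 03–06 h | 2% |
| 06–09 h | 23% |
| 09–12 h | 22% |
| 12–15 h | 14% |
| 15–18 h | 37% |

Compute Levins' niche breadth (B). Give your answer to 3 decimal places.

Convert percentages to proportions (divide by 100).
Σpᵢ² = 0.02² + 0.02² + 0.23² + 0.22² + 0.14² + 0.37² = 0.0004 + 0.0004 + 0.0529 + 0.0484 + 0.0196 + 0.1369 = 0.2586
B = 1 / 0.2586 = 3.86698

3.867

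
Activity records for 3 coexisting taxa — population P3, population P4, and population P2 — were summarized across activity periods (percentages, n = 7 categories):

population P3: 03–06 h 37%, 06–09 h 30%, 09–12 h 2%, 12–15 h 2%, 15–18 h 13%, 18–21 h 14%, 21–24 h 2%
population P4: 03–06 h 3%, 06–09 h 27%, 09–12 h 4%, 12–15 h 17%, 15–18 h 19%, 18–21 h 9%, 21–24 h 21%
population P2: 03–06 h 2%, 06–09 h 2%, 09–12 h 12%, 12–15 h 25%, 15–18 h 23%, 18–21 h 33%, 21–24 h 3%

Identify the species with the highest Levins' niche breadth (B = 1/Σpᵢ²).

Convert percentages to proportions (divide by 100).
Σp_P3ᵢ² = 0.37² + 0.30² + 0.02² + 0.02² + 0.13² + 0.14² + 0.02² = 0.1369 + 0.0900 + 0.0004 + 0.0004 + 0.0169 + 0.0196 + 0.0004 = 0.2646
B_P3 = 1 / 0.2646 = 3.7793
Σp_P4ᵢ² = 0.03² + 0.27² + 0.04² + 0.17² + 0.19² + 0.09² + 0.21² = 0.0009 + 0.0729 + 0.0016 + 0.0289 + 0.0361 + 0.0081 + 0.0441 = 0.1926
B_P4 = 1 / 0.1926 = 5.1921
Σp_P2ᵢ² = 0.02² + 0.02² + 0.12² + 0.25² + 0.23² + 0.33² + 0.03² = 0.0004 + 0.0004 + 0.0144 + 0.0625 + 0.0529 + 0.1089 + 0.0009 = 0.2404
B_P2 = 1 / 0.2404 = 4.1597
Highest B → broadest niche (most generalist): population P4 (B = 5.19).

population P4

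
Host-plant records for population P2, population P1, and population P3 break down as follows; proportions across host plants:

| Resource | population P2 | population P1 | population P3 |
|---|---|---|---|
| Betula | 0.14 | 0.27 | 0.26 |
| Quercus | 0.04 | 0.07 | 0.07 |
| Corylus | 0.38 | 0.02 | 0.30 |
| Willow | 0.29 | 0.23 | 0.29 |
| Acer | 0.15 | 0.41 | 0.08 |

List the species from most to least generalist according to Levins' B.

population P3 > population P2 > population P1

Σp_P2ᵢ² = 0.14² + 0.04² + 0.38² + 0.29² + 0.15² = 0.0196 + 0.0016 + 0.1444 + 0.0841 + 0.0225 = 0.2722
B_P2 = 1 / 0.2722 = 3.6738
Σp_P1ᵢ² = 0.27² + 0.07² + 0.02² + 0.23² + 0.41² = 0.0729 + 0.0049 + 0.0004 + 0.0529 + 0.1681 = 0.2992
B_P1 = 1 / 0.2992 = 3.3422
Σp_P3ᵢ² = 0.26² + 0.07² + 0.30² + 0.29² + 0.08² = 0.0676 + 0.0049 + 0.0900 + 0.0841 + 0.0064 = 0.2530
B_P3 = 1 / 0.2530 = 3.9526
Ranking by B (broadest → narrowest): population P3 (3.95) > population P2 (3.67) > population P1 (3.34)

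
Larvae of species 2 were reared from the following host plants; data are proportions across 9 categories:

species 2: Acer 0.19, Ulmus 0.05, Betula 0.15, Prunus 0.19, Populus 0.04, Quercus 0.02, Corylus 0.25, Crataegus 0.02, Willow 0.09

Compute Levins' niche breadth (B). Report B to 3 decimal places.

Σpᵢ² = 0.19² + 0.05² + 0.15² + 0.19² + 0.04² + 0.02² + 0.25² + 0.02² + 0.09² = 0.0361 + 0.0025 + 0.0225 + 0.0361 + 0.0016 + 0.0004 + 0.0625 + 0.0004 + 0.0081 = 0.1702
B = 1 / 0.1702 = 5.87544

5.875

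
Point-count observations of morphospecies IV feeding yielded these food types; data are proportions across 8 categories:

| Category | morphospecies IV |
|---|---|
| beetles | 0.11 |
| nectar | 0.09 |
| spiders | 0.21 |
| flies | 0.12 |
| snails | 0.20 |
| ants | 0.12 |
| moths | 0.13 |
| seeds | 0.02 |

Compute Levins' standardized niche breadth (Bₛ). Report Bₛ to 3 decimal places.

0.807

Σpᵢ² = 0.11² + 0.09² + 0.21² + 0.12² + 0.20² + 0.12² + 0.13² + 0.02² = 0.0121 + 0.0081 + 0.0441 + 0.0144 + 0.0400 + 0.0144 + 0.0169 + 0.0004 = 0.1504
B = 1 / 0.1504 = 6.64894
Bₛ = (B − 1)/(n − 1) = (6.64894 − 1)/(8 − 1) = 5.64894/7 = 0.80699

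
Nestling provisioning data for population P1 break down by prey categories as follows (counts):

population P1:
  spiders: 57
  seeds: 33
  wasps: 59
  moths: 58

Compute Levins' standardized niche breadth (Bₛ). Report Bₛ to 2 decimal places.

0.94

Proportions for population P1 (n=207): 57/207=0.2754, 33/207=0.1594, 59/207=0.2850, 58/207=0.2802
Σpᵢ² = 0.2754² + 0.1594² + 0.2850² + 0.2802² = 0.075845 + 0.025408 + 0.081225 + 0.078512 = 0.260990
B = 1 / 0.260990 = 3.8316
Bₛ = (B − 1)/(n − 1) = (3.8316 − 1)/(4 − 1) = 2.8316/3 = 0.9439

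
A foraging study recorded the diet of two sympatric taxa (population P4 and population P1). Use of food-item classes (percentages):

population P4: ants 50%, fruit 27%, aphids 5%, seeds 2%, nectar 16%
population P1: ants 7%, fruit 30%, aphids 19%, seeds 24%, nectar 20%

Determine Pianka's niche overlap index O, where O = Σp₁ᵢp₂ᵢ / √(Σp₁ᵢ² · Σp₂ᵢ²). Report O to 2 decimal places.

0.57

Convert percentages to proportions (divide by 100).
Σ p₁ᵢp₂ᵢ = 0.0350 + 0.0810 + 0.0095 + 0.0048 + 0.0320 = 0.1623
Σp_1ᵢ² = 0.50² + 0.27² + 0.05² + 0.02² + 0.16² = 0.2500 + 0.0729 + 0.0025 + 0.0004 + 0.0256 = 0.3514
Σp_2ᵢ² = 0.07² + 0.30² + 0.19² + 0.24² + 0.20² = 0.0049 + 0.0900 + 0.0361 + 0.0576 + 0.0400 = 0.2286
O = 0.1623 / √(0.3514 × 0.2286) = 0.1623 / 0.28343 = 0.5726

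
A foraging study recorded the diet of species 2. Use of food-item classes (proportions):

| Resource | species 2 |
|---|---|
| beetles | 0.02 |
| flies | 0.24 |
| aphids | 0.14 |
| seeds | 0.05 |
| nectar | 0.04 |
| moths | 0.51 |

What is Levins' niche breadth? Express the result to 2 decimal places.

2.93

Σpᵢ² = 0.02² + 0.24² + 0.14² + 0.05² + 0.04² + 0.51² = 0.0004 + 0.0576 + 0.0196 + 0.0025 + 0.0016 + 0.2601 = 0.3418
B = 1 / 0.3418 = 2.9257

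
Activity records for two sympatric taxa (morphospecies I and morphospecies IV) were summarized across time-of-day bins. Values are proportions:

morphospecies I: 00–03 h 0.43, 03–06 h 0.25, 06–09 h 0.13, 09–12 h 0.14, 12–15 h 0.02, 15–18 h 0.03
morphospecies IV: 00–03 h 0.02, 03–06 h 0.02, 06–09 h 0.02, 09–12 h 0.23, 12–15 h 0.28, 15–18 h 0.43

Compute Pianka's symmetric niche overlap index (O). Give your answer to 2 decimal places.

0.22

Σ p₁ᵢp₂ᵢ = 0.0086 + 0.0050 + 0.0026 + 0.0322 + 0.0056 + 0.0129 = 0.0669
Σp_1ᵢ² = 0.43² + 0.25² + 0.13² + 0.14² + 0.02² + 0.03² = 0.1849 + 0.0625 + 0.0169 + 0.0196 + 0.0004 + 0.0009 = 0.2852
Σp_2ᵢ² = 0.02² + 0.02² + 0.02² + 0.23² + 0.28² + 0.43² = 0.0004 + 0.0004 + 0.0004 + 0.0529 + 0.0784 + 0.1849 = 0.3174
O = 0.0669 / √(0.2852 × 0.3174) = 0.0669 / 0.30087 = 0.2224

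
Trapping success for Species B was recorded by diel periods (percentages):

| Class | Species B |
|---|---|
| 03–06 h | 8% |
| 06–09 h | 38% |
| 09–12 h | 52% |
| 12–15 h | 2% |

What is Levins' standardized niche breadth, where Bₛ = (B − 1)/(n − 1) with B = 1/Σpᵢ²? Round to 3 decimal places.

Convert percentages to proportions (divide by 100).
Σpᵢ² = 0.08² + 0.38² + 0.52² + 0.02² = 0.0064 + 0.1444 + 0.2704 + 0.0004 = 0.4216
B = 1 / 0.4216 = 2.37192
Bₛ = (B − 1)/(n − 1) = (2.37192 − 1)/(4 − 1) = 1.37192/3 = 0.45731

0.457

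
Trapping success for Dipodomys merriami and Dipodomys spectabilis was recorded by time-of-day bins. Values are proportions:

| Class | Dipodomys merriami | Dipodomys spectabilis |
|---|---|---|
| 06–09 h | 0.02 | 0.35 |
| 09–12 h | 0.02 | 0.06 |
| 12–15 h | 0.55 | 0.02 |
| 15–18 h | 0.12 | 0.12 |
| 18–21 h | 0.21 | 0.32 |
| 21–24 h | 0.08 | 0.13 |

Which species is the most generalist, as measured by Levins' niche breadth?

Dipodomys spectabilis

Σp_merrᵢ² = 0.02² + 0.02² + 0.55² + 0.12² + 0.21² + 0.08² = 0.0004 + 0.0004 + 0.3025 + 0.0144 + 0.0441 + 0.0064 = 0.3682
B_merr = 1 / 0.3682 = 2.7159
Σp_specᵢ² = 0.35² + 0.06² + 0.02² + 0.12² + 0.32² + 0.13² = 0.1225 + 0.0036 + 0.0004 + 0.0144 + 0.1024 + 0.0169 = 0.2602
B_spec = 1 / 0.2602 = 3.8432
Highest B → broadest niche (most generalist): Dipodomys spectabilis (B = 3.84).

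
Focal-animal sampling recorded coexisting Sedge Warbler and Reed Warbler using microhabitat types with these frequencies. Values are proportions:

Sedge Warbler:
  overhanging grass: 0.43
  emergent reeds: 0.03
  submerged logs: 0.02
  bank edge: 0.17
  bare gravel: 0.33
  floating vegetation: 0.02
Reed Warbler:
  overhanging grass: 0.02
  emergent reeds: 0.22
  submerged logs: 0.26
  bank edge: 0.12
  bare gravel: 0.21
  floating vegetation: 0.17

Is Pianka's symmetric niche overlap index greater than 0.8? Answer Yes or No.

No

Σ p₁ᵢp₂ᵢ = 0.0086 + 0.0066 + 0.0052 + 0.0204 + 0.0693 + 0.0034 = 0.1135
Σp_1ᵢ² = 0.43² + 0.03² + 0.02² + 0.17² + 0.33² + 0.02² = 0.1849 + 0.0009 + 0.0004 + 0.0289 + 0.1089 + 0.0004 = 0.3244
Σp_2ᵢ² = 0.02² + 0.22² + 0.26² + 0.12² + 0.21² + 0.17² = 0.0004 + 0.0484 + 0.0676 + 0.0144 + 0.0441 + 0.0289 = 0.2038
O = 0.1135 / √(0.3244 × 0.2038) = 0.1135 / 0.25712 = 0.4414
O = 0.4414 < 0.8 → No.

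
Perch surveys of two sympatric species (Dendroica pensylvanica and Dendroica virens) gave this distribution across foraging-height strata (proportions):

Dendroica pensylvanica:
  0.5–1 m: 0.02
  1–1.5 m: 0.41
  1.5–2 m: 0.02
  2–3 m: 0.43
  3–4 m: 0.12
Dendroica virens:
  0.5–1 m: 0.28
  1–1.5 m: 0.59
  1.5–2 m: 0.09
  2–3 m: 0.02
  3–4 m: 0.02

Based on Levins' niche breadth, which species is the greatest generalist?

Σp_pensᵢ² = 0.02² + 0.41² + 0.02² + 0.43² + 0.12² = 0.0004 + 0.1681 + 0.0004 + 0.1849 + 0.0144 = 0.3682
B_pens = 1 / 0.3682 = 2.7159
Σp_vireᵢ² = 0.28² + 0.59² + 0.09² + 0.02² + 0.02² = 0.0784 + 0.3481 + 0.0081 + 0.0004 + 0.0004 = 0.4354
B_vire = 1 / 0.4354 = 2.2967
Highest B → broadest niche (most generalist): Dendroica pensylvanica (B = 2.72).

Dendroica pensylvanica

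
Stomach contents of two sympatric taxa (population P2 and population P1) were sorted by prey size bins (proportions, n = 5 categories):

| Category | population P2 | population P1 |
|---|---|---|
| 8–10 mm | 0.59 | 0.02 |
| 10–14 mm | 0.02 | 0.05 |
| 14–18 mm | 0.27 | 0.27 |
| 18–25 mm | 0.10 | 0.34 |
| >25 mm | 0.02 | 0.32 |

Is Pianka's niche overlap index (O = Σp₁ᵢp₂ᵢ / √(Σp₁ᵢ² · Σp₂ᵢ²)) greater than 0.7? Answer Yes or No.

No

Σ p₁ᵢp₂ᵢ = 0.0118 + 0.0010 + 0.0729 + 0.0340 + 0.0064 = 0.1261
Σp_1ᵢ² = 0.59² + 0.02² + 0.27² + 0.10² + 0.02² = 0.3481 + 0.0004 + 0.0729 + 0.0100 + 0.0004 = 0.4318
Σp_2ᵢ² = 0.02² + 0.05² + 0.27² + 0.34² + 0.32² = 0.0004 + 0.0025 + 0.0729 + 0.1156 + 0.1024 = 0.2938
O = 0.1261 / √(0.4318 × 0.2938) = 0.1261 / 0.35618 = 0.3540
O = 0.3540 < 0.7 → No.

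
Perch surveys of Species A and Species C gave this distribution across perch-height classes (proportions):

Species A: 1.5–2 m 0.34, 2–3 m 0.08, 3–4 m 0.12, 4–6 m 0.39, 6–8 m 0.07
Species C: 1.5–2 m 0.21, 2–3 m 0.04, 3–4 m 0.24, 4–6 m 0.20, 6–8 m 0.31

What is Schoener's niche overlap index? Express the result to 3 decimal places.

Σ|p₁ᵢ − p₂ᵢ| = 0.13 + 0.04 + 0.12 + 0.19 + 0.24 = 0.72
D = 1 − ½ × 0.72 = 1 − 0.360 = 0.64000

0.640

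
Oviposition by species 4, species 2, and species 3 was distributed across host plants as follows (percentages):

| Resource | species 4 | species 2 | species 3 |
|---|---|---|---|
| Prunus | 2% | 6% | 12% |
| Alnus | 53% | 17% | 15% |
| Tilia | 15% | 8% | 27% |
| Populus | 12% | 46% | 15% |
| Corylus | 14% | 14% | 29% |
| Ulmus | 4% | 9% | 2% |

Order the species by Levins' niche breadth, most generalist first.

species 3 > species 2 > species 4

Convert percentages to proportions (divide by 100).
Σp_4ᵢ² = 0.02² + 0.53² + 0.15² + 0.12² + 0.14² + 0.04² = 0.0004 + 0.2809 + 0.0225 + 0.0144 + 0.0196 + 0.0016 = 0.3394
B_4 = 1 / 0.3394 = 2.9464
Σp_2ᵢ² = 0.06² + 0.17² + 0.08² + 0.46² + 0.14² + 0.09² = 0.0036 + 0.0289 + 0.0064 + 0.2116 + 0.0196 + 0.0081 = 0.2782
B_2 = 1 / 0.2782 = 3.5945
Σp_3ᵢ² = 0.12² + 0.15² + 0.27² + 0.15² + 0.29² + 0.02² = 0.0144 + 0.0225 + 0.0729 + 0.0225 + 0.0841 + 0.0004 = 0.2168
B_3 = 1 / 0.2168 = 4.6125
Ranking by B (broadest → narrowest): species 3 (4.61) > species 2 (3.59) > species 4 (2.95)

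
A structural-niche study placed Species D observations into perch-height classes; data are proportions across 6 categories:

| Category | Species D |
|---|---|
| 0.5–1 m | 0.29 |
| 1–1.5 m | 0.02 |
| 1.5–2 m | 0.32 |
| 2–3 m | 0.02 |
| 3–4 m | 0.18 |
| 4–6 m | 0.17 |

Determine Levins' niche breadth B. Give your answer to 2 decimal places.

4.02

Σpᵢ² = 0.29² + 0.02² + 0.32² + 0.02² + 0.18² + 0.17² = 0.0841 + 0.0004 + 0.1024 + 0.0004 + 0.0324 + 0.0289 = 0.2486
B = 1 / 0.2486 = 4.0225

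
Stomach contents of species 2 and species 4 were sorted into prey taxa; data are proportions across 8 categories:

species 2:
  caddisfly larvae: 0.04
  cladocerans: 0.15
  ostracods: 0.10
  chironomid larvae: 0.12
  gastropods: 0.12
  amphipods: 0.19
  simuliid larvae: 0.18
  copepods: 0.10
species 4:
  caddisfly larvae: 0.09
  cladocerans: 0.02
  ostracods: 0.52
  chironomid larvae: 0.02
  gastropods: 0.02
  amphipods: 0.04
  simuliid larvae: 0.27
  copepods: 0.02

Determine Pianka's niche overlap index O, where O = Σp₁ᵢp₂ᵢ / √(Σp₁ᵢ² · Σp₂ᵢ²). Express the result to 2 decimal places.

0.54

Σ p₁ᵢp₂ᵢ = 0.0036 + 0.0030 + 0.0520 + 0.0024 + 0.0024 + 0.0076 + 0.0486 + 0.0020 = 0.1216
Σp_1ᵢ² = 0.04² + 0.15² + 0.10² + 0.12² + 0.12² + 0.19² + 0.18² + 0.10² = 0.0016 + 0.0225 + 0.0100 + 0.0144 + 0.0144 + 0.0361 + 0.0324 + 0.0100 = 0.1414
Σp_2ᵢ² = 0.09² + 0.02² + 0.52² + 0.02² + 0.02² + 0.04² + 0.27² + 0.02² = 0.0081 + 0.0004 + 0.2704 + 0.0004 + 0.0004 + 0.0016 + 0.0729 + 0.0004 = 0.3546
O = 0.1216 / √(0.1414 × 0.3546) = 0.1216 / 0.22392 = 0.5431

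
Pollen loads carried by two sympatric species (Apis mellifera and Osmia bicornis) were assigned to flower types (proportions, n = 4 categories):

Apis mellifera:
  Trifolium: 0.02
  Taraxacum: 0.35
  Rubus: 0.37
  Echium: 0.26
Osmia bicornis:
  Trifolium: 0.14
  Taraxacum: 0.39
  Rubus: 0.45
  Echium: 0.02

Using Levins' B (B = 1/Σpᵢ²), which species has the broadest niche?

Σp_mellᵢ² = 0.02² + 0.35² + 0.37² + 0.26² = 0.0004 + 0.1225 + 0.1369 + 0.0676 = 0.3274
B_mell = 1 / 0.3274 = 3.0544
Σp_bicoᵢ² = 0.14² + 0.39² + 0.45² + 0.02² = 0.0196 + 0.1521 + 0.2025 + 0.0004 = 0.3746
B_bico = 1 / 0.3746 = 2.6695
Highest B → broadest niche (most generalist): Apis mellifera (B = 3.05).

Apis mellifera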